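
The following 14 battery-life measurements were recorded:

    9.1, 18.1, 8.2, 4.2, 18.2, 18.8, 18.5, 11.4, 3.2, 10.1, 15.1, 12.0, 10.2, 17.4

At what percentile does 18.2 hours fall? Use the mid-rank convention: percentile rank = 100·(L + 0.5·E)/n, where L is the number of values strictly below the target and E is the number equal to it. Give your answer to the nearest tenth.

Sorted: 3.2, 4.2, 8.2, 9.1, 10.1, 10.2, 11.4, 12.0, 15.1, 17.4, 18.1, 18.2, 18.5, 18.8.
Count below 18.2: L = 11; count equal: E = 1; n = 14.
Percentile rank = 100·(11 + 0.5·1)/14 = 100·11.5/14 = 82.14.

82.1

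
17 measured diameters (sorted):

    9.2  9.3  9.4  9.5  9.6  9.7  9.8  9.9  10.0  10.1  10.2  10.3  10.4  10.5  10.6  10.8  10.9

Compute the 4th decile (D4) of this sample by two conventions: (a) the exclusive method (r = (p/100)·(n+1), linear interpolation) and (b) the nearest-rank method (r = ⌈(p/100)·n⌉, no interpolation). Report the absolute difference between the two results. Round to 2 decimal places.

0.02

n = 17.
(a) r = 7.2; between ranks 7 (9.8) and 8 (9.9): 9.82.
(b) the nearest-rank method: rank 7 → 9.8.
|9.82 − 9.8| = 0.02.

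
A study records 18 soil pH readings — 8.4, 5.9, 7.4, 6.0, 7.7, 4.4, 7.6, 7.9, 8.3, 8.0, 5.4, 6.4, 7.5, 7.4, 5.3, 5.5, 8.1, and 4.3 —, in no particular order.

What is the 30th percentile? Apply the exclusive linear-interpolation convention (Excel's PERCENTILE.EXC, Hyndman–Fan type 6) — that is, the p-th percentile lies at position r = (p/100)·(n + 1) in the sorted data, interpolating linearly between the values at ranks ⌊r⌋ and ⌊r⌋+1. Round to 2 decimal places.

Sorted: 4.3, 4.4, 5.3, 5.4, 5.5, 5.9, 6.0, 6.4, 7.4, 7.4, 7.5, 7.6, 7.7, 7.9, 8.0, 8.1, 8.3, 8.4.
n = 18.
r = (30/100)·(18 + 1) = 5.7.
Rank 5 is 5.5 and rank 6 is 5.9.
Interpolate: 5.5 + 0.7·(5.9 − 5.5) = 5.5 + 0.7·0.4 = 5.78.

5.78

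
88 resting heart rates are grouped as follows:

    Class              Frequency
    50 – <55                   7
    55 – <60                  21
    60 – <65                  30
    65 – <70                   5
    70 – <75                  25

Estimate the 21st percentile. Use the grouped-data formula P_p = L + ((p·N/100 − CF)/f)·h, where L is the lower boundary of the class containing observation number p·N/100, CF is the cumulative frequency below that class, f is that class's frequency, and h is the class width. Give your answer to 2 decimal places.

57.73

N = 88; target position k = 21/100 · 88 = 18.48.
Cumulative frequencies: 7, 28, 58, 63, 88.
Observation 18.48 falls in the class 55 – <60.
L = 55, CF = 7, f = 21, h = 5.
P21 = 55 + ((18.48 − 7)/21)·5 = 55 + 2.73333 = 57.7333.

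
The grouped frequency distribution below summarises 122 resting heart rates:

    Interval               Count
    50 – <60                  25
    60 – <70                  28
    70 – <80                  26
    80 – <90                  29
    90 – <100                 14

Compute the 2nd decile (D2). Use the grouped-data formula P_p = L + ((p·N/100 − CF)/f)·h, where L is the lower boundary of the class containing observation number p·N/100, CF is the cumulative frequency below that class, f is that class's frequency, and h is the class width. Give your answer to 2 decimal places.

59.76

N = 122; target position k = 20/100 · 122 = 24.4.
Cumulative frequencies: 25, 53, 79, 108, 122.
Observation 24.4 falls in the class 50 – <60.
L = 50, CF = 0, f = 25, h = 10.
P20 = 50 + ((24.4 − 0)/25)·10 = 50 + 9.76 = 59.76.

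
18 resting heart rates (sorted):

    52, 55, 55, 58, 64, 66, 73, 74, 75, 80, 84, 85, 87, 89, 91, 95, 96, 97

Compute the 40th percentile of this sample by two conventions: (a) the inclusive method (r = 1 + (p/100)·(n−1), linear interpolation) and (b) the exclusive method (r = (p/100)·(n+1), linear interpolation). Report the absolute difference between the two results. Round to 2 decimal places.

n = 18.
(a) r = 7.8; between ranks 7 (73) and 8 (74): 73.8.
(b) r = 7.6; between ranks 7 (73) and 8 (74): 73.6.
|73.8 − 73.6| = 0.2.

0.20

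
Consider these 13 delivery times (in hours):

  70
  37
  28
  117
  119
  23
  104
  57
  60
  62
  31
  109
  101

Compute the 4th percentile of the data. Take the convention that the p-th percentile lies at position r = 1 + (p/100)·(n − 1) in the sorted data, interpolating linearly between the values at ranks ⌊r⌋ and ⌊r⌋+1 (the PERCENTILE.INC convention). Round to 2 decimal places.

25.40

Sorted: 23, 28, 31, 37, 57, 60, 62, 70, 101, 104, 109, 117, 119.
n = 13.
r = 1 + (4/100)·(13 − 1) = 1 + 0.48 = 1.48.
Rank 1 is 23 and rank 2 is 28.
Interpolate: 23 + 0.48·(28 − 23) = 23 + 0.48·5 = 25.4.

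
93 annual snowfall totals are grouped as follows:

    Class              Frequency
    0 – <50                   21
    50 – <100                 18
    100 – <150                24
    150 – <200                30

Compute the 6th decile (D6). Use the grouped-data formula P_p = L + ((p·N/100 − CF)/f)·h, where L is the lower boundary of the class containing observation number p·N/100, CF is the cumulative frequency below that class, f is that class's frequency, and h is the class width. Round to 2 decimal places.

N = 93; target position k = 60/100 · 93 = 55.8.
Cumulative frequencies: 21, 39, 63, 93.
Observation 55.8 falls in the class 100 – <150.
L = 100, CF = 39, f = 24, h = 50.
P60 = 100 + ((55.8 − 39)/24)·50 = 100 + 35 = 135.

135.00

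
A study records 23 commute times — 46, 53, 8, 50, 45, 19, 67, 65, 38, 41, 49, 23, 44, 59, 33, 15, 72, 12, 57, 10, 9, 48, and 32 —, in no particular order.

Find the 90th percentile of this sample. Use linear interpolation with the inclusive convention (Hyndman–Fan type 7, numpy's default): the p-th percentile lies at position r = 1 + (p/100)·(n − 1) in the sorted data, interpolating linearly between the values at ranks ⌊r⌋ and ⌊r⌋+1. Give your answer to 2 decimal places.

63.80

Sorted: 8, 9, 10, 12, 15, 19, 23, 32, 33, 38, 41, 44, 45, 46, 48, 49, 50, 53, 57, 59, 65, 67, 72.
n = 23.
r = 1 + (90/100)·(23 − 1) = 1 + 19.8 = 20.8.
Rank 20 is 59 and rank 21 is 65.
Interpolate: 59 + 0.8·(65 − 59) = 59 + 0.8·6 = 63.8.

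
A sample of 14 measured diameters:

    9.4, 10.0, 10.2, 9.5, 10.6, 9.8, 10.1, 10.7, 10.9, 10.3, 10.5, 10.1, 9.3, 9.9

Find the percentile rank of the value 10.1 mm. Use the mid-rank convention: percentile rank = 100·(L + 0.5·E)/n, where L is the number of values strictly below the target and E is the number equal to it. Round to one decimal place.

Sorted: 9.3, 9.4, 9.5, 9.8, 9.9, 10.0, 10.1, 10.1, 10.2, 10.3, 10.5, 10.6, 10.7, 10.9.
Count below 10.1: L = 6; count equal: E = 2; n = 14.
Percentile rank = 100·(6 + 0.5·2)/14 = 100·7/14 = 50.

50.0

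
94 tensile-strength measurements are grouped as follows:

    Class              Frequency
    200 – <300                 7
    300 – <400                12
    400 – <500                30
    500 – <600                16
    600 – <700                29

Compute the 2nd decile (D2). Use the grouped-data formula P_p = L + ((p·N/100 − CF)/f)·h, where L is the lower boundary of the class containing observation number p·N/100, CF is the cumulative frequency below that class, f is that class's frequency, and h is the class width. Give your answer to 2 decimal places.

398.33

N = 94; target position k = 20/100 · 94 = 18.8.
Cumulative frequencies: 7, 19, 49, 65, 94.
Observation 18.8 falls in the class 300 – <400.
L = 300, CF = 7, f = 12, h = 100.
P20 = 300 + ((18.8 − 7)/12)·100 = 300 + 98.3333 = 398.333.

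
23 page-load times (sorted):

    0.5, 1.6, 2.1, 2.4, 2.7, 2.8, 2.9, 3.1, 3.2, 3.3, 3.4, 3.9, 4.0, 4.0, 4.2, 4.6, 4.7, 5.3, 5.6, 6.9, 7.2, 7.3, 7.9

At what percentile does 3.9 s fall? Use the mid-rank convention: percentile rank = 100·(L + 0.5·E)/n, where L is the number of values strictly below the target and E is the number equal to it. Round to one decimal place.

Count below 3.9: L = 11; count equal: E = 1; n = 23.
Percentile rank = 100·(11 + 0.5·1)/23 = 100·11.5/23 = 50.

50.0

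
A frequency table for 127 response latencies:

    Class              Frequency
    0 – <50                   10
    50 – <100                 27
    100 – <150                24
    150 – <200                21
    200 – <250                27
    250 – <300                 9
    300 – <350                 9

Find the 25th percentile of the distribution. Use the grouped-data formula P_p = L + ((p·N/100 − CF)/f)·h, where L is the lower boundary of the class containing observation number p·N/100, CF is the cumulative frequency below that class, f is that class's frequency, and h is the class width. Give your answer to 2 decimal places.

N = 127; target position k = 25/100 · 127 = 31.75.
Cumulative frequencies: 10, 37, 61, 82, 109, 118, 127.
Observation 31.75 falls in the class 50 – <100.
L = 50, CF = 10, f = 27, h = 50.
P25 = 50 + ((31.75 − 10)/27)·50 = 50 + 40.2778 = 90.2778.

90.28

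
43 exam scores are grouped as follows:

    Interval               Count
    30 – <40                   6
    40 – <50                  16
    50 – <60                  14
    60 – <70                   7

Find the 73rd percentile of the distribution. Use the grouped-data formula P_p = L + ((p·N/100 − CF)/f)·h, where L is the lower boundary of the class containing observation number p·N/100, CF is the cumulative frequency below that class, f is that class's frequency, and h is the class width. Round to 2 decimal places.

N = 43; target position k = 73/100 · 43 = 31.39.
Cumulative frequencies: 6, 22, 36, 43.
Observation 31.39 falls in the class 50 – <60.
L = 50, CF = 22, f = 14, h = 10.
P73 = 50 + ((31.39 − 22)/14)·10 = 50 + 6.70714 = 56.7071.

56.71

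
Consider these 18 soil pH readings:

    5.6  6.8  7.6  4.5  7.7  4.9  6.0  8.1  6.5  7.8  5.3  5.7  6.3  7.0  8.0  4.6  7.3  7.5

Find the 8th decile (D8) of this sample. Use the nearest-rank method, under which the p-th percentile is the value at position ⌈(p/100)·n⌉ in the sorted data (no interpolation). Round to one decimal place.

7.7

Sorted: 4.5, 4.6, 4.9, 5.3, 5.6, 5.7, 6.0, 6.3, 6.5, 6.8, 7.0, 7.3, 7.5, 7.6, 7.7, 7.8, 8.0, 8.1.
n = 18.
Position = ⌈80/100 · 18⌉ = ⌈14.4⌉ = 15.
The value at rank 15 is 7.7.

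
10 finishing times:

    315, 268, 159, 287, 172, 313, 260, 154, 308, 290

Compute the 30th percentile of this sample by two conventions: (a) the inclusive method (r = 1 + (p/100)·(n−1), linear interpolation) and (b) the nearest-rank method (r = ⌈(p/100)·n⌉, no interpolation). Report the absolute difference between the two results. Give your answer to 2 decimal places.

61.60

Sorted: 154, 159, 172, 260, 268, 287, 290, 308, 313, 315.
n = 10.
(a) r = 3.7; between ranks 3 (172) and 4 (260): 233.6.
(b) the nearest-rank method: rank 3 → 172.
|233.6 − 172| = 61.6.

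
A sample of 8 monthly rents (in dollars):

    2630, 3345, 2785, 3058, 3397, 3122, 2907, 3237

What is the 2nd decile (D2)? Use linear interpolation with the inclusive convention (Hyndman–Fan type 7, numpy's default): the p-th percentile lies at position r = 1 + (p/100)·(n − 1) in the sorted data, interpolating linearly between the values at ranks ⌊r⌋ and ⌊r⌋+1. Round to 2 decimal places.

Sorted: 2630, 2785, 2907, 3058, 3122, 3237, 3345, 3397.
n = 8.
r = 1 + (20/100)·(8 − 1) = 1 + 1.4 = 2.4.
Rank 2 is 2785 and rank 3 is 2907.
Interpolate: 2785 + 0.4·(2907 − 2785) = 2785 + 0.4·122 = 2833.8.

2833.80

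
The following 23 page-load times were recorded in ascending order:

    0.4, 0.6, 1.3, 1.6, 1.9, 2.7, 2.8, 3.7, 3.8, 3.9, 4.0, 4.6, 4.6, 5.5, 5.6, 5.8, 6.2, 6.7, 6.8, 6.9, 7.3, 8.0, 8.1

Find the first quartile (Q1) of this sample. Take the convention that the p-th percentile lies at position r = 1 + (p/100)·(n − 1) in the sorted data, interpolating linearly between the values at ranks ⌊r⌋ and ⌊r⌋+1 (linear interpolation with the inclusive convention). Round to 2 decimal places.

2.75

n = 23.
r = 1 + (25/100)·(23 − 1) = 1 + 5.5 = 6.5.
Rank 6 is 2.7 and rank 7 is 2.8.
Interpolate: 2.7 + 0.5·(2.8 − 2.7) = 2.7 + 0.5·0.1 = 2.75.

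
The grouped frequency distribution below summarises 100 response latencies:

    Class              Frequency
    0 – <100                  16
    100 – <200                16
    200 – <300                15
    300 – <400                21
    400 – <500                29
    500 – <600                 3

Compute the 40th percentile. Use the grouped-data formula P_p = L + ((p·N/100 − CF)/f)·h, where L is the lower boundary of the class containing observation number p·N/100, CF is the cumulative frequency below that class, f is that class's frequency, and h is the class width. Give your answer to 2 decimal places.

253.33

N = 100; target position k = 40/100 · 100 = 40.
Cumulative frequencies: 16, 32, 47, 68, 97, 100.
Observation 40 falls in the class 200 – <300.
L = 200, CF = 32, f = 15, h = 100.
P40 = 200 + ((40 − 32)/15)·100 = 200 + 53.3333 = 253.333.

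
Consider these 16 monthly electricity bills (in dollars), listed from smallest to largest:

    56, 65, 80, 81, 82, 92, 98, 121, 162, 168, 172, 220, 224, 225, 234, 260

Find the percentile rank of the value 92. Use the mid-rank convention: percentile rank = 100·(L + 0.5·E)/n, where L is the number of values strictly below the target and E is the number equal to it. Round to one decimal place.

34.4

Count below 92: L = 5; count equal: E = 1; n = 16.
Percentile rank = 100·(5 + 0.5·1)/16 = 100·5.5/16 = 34.38.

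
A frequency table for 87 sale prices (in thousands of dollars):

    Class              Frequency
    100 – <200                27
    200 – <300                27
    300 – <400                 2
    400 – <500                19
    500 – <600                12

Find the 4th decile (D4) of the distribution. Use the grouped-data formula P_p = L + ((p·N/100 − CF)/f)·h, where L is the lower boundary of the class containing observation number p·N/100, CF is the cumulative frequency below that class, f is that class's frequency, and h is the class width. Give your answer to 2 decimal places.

N = 87; target position k = 40/100 · 87 = 34.8.
Cumulative frequencies: 27, 54, 56, 75, 87.
Observation 34.8 falls in the class 200 – <300.
L = 200, CF = 27, f = 27, h = 100.
P40 = 200 + ((34.8 − 27)/27)·100 = 200 + 28.8889 = 228.889.

228.89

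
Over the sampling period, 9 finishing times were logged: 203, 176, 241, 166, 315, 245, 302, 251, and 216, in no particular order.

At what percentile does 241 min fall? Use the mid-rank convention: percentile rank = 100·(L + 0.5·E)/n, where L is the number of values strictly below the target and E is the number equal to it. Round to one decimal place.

Sorted: 166, 176, 203, 216, 241, 245, 251, 302, 315.
Count below 241: L = 4; count equal: E = 1; n = 9.
Percentile rank = 100·(4 + 0.5·1)/9 = 100·4.5/9 = 50.

50.0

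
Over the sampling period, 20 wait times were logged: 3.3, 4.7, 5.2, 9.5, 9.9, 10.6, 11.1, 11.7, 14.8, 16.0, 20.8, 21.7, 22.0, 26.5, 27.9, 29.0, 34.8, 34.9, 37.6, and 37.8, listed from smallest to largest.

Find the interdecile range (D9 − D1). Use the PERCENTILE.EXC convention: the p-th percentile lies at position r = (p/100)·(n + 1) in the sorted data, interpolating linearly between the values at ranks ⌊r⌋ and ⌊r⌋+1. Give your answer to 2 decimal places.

n = 20.
P10: r = 2.1; ranks 2–3 are 4.7, 5.2; interpolating gives 4.75.
P90: r = 18.9; ranks 18–19 are 34.9, 37.6; interpolating gives 37.33.
Difference: 37.33 − 4.75 = 32.58.

32.58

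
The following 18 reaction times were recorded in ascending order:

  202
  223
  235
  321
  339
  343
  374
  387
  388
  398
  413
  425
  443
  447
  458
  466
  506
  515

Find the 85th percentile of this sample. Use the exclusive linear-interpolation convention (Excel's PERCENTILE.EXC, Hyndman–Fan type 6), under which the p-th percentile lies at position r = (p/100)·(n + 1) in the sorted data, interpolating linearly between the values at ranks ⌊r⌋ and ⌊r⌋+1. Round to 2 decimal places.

472.00

n = 18.
r = (85/100)·(18 + 1) = 16.15.
Rank 16 is 466 and rank 17 is 506.
Interpolate: 466 + 0.15·(506 − 466) = 466 + 0.15·40 = 472.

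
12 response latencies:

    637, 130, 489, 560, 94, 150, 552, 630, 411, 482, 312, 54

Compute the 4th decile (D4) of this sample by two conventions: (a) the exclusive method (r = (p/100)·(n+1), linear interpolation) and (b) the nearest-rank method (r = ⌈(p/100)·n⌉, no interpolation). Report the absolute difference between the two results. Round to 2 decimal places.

Sorted: 54, 94, 130, 150, 312, 411, 482, 489, 552, 560, 630, 637.
n = 12.
(a) r = 5.2; between ranks 5 (312) and 6 (411): 331.8.
(b) the nearest-rank method: rank 5 → 312.
|331.8 − 312| = 19.8.

19.80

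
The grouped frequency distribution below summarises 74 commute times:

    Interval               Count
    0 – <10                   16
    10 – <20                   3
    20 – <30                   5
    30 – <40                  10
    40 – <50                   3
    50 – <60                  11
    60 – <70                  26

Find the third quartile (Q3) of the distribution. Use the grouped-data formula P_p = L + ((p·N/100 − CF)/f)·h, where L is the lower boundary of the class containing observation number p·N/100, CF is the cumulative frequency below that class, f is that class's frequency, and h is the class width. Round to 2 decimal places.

N = 74; target position k = 75/100 · 74 = 55.5.
Cumulative frequencies: 16, 19, 24, 34, 37, 48, 74.
Observation 55.5 falls in the class 60 – <70.
L = 60, CF = 48, f = 26, h = 10.
P75 = 60 + ((55.5 − 48)/26)·10 = 60 + 2.88462 = 62.8846.

62.88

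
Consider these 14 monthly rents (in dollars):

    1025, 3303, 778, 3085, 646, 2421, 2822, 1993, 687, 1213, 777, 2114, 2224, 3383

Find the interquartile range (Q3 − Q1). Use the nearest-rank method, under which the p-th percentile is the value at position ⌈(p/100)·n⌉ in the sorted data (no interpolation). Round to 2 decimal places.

2044.00

Sorted: 646, 687, 777, 778, 1025, 1213, 1993, 2114, 2224, 2421, 2822, 3085, 3303, 3383.
n = 14.
P25: rank ⌈25/100·14⌉ = 4 → 778.
P75: rank ⌈75/100·14⌉ = 11 → 2822.
Difference: 2822 − 778 = 2044.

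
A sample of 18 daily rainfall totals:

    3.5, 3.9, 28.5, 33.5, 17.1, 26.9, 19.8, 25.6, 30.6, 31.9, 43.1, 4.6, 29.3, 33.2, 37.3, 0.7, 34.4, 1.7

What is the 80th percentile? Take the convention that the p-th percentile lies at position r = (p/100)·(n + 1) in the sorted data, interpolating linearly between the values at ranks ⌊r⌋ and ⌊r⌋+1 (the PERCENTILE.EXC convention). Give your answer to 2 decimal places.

Sorted: 0.7, 1.7, 3.5, 3.9, 4.6, 17.1, 19.8, 25.6, 26.9, 28.5, 29.3, 30.6, 31.9, 33.2, 33.5, 34.4, 37.3, 43.1.
n = 18.
r = (80/100)·(18 + 1) = 15.2.
Rank 15 is 33.5 and rank 16 is 34.4.
Interpolate: 33.5 + 0.2·(34.4 − 33.5) = 33.5 + 0.2·0.9 = 33.68.

33.68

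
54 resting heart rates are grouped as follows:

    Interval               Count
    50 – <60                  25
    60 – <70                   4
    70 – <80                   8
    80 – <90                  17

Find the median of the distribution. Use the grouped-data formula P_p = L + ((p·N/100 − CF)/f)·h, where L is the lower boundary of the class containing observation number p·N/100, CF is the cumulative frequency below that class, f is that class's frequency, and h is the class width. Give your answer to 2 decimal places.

N = 54; target position k = 50/100 · 54 = 27.
Cumulative frequencies: 25, 29, 37, 54.
Observation 27 falls in the class 60 – <70.
L = 60, CF = 25, f = 4, h = 10.
P50 = 60 + ((27 − 25)/4)·10 = 60 + 5 = 65.

65.00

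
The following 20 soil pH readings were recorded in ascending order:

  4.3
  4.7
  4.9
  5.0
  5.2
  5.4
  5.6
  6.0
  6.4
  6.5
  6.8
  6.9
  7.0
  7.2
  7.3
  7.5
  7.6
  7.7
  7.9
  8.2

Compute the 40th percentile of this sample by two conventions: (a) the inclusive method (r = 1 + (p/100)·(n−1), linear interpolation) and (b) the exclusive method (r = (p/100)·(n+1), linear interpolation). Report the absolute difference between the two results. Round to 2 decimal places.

n = 20.
(a) r = 8.6; between ranks 8 (6.0) and 9 (6.4): 6.24.
(b) r = 8.4; between ranks 8 (6.0) and 9 (6.4): 6.16.
|6.24 − 6.16| = 0.08.

0.08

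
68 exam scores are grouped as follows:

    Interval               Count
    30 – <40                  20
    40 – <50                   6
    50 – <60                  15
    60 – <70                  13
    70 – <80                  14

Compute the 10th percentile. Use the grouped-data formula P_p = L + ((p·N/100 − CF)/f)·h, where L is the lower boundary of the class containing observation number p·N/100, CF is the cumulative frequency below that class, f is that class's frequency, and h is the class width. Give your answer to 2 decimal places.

N = 68; target position k = 10/100 · 68 = 6.8.
Cumulative frequencies: 20, 26, 41, 54, 68.
Observation 6.8 falls in the class 30 – <40.
L = 30, CF = 0, f = 20, h = 10.
P10 = 30 + ((6.8 − 0)/20)·10 = 30 + 3.4 = 33.4.

33.40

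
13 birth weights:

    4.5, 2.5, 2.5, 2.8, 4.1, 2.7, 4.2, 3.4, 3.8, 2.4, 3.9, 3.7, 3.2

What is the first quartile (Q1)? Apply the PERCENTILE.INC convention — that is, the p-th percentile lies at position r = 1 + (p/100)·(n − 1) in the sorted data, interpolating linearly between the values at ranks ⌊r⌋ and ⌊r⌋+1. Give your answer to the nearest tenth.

2.7

Sorted: 2.4, 2.5, 2.5, 2.7, 2.8, 3.2, 3.4, 3.7, 3.8, 3.9, 4.1, 4.2, 4.5.
n = 13.
r = 1 + (25/100)·(13 − 1) = 1 + 3 = 4.
r is an integer, so P25 is the value at rank 4: 2.7.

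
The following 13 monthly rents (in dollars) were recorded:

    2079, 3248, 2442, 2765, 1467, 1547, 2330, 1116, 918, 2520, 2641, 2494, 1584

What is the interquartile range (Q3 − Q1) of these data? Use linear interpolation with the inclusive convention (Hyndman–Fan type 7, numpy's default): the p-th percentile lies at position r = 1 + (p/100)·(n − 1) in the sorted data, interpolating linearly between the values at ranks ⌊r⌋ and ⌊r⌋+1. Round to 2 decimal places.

Sorted: 918, 1116, 1467, 1547, 1584, 2079, 2330, 2442, 2494, 2520, 2641, 2765, 3248.
n = 13.
P25: r = 4 (integer) → 1547.
P75: r = 10 (integer) → 2520.
Difference: 2520 − 1547 = 973.

973.00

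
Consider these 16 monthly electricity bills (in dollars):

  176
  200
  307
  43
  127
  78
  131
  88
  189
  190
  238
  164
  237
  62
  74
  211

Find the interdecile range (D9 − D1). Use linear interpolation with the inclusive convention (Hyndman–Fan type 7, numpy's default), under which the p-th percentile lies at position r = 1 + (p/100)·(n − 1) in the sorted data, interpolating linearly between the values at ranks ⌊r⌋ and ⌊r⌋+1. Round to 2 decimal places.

169.50

Sorted: 43, 62, 74, 78, 88, 127, 131, 164, 176, 189, 190, 200, 211, 237, 238, 307.
n = 16.
P10: r = 2.5; ranks 2–3 are 62, 74; interpolating gives 68.
P90: r = 14.5; ranks 14–15 are 237, 238; interpolating gives 237.5.
Difference: 237.5 − 68 = 169.5.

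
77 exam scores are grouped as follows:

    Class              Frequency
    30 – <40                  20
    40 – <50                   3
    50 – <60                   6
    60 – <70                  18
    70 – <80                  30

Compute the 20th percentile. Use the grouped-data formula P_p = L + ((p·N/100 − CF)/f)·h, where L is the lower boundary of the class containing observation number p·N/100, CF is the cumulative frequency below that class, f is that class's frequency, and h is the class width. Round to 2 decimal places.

37.70

N = 77; target position k = 20/100 · 77 = 15.4.
Cumulative frequencies: 20, 23, 29, 47, 77.
Observation 15.4 falls in the class 30 – <40.
L = 30, CF = 0, f = 20, h = 10.
P20 = 30 + ((15.4 − 0)/20)·10 = 30 + 7.7 = 37.7.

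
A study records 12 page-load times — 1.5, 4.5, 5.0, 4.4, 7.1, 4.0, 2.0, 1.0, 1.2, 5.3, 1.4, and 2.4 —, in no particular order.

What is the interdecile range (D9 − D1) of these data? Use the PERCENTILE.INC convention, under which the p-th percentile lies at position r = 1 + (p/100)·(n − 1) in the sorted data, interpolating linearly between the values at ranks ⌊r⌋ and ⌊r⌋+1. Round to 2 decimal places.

Sorted: 1.0, 1.2, 1.4, 1.5, 2.0, 2.4, 4.0, 4.4, 4.5, 5.0, 5.3, 7.1.
n = 12.
P10: r = 2.1; ranks 2–3 are 1.2, 1.4; interpolating gives 1.22.
P90: r = 10.9; ranks 10–11 are 5.0, 5.3; interpolating gives 5.27.
Difference: 5.27 − 1.22 = 4.05.

4.05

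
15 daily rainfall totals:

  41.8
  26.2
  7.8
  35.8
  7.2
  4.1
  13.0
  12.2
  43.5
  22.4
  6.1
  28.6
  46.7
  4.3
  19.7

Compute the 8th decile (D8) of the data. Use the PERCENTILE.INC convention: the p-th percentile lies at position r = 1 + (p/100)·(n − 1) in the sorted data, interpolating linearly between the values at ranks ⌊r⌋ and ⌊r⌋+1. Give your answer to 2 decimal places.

37.00

Sorted: 4.1, 4.3, 6.1, 7.2, 7.8, 12.2, 13.0, 19.7, 22.4, 26.2, 28.6, 35.8, 41.8, 43.5, 46.7.
n = 15.
r = 1 + (80/100)·(15 − 1) = 1 + 11.2 = 12.2.
Rank 12 is 35.8 and rank 13 is 41.8.
Interpolate: 35.8 + 0.2·(41.8 − 35.8) = 35.8 + 0.2·6 = 37.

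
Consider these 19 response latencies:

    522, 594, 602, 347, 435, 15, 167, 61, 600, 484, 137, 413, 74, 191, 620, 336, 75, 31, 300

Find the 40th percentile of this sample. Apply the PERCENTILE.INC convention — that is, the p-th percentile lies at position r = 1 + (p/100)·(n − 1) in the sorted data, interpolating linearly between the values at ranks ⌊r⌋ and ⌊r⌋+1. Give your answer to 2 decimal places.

Sorted: 15, 31, 61, 74, 75, 137, 167, 191, 300, 336, 347, 413, 435, 484, 522, 594, 600, 602, 620.
n = 19.
r = 1 + (40/100)·(19 − 1) = 1 + 7.2 = 8.2.
Rank 8 is 191 and rank 9 is 300.
Interpolate: 191 + 0.2·(300 − 191) = 191 + 0.2·109 = 212.8.

212.80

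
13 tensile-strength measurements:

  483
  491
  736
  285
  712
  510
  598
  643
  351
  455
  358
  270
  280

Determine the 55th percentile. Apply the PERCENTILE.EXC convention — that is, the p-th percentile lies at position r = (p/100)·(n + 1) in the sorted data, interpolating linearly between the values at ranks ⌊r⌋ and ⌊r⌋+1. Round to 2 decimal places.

488.60

Sorted: 270, 280, 285, 351, 358, 455, 483, 491, 510, 598, 643, 712, 736.
n = 13.
r = (55/100)·(13 + 1) = 7.7.
Rank 7 is 483 and rank 8 is 491.
Interpolate: 483 + 0.7·(491 − 483) = 483 + 0.7·8 = 488.6.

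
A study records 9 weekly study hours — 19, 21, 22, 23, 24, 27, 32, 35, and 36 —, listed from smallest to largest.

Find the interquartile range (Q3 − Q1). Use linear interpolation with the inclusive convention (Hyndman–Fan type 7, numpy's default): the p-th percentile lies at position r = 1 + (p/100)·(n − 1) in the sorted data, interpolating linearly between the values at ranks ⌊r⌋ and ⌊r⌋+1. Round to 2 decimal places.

10.00

n = 9.
P25: r = 3 (integer) → 22.
P75: r = 7 (integer) → 32.
Difference: 32 − 22 = 10.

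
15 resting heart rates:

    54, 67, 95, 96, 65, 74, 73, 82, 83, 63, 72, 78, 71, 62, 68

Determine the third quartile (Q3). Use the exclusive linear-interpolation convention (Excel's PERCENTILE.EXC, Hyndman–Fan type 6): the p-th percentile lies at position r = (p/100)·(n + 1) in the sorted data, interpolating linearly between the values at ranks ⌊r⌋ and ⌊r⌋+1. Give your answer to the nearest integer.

82

Sorted: 54, 62, 63, 65, 67, 68, 71, 72, 73, 74, 78, 82, 83, 95, 96.
n = 15.
r = (75/100)·(15 + 1) = 12.
r is an integer, so P75 is the value at rank 12: 82.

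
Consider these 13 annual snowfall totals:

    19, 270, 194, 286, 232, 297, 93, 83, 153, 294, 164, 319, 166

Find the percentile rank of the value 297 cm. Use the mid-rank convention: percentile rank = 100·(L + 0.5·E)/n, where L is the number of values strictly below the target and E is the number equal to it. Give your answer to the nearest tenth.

88.5

Sorted: 19, 83, 93, 153, 164, 166, 194, 232, 270, 286, 294, 297, 319.
Count below 297: L = 11; count equal: E = 1; n = 13.
Percentile rank = 100·(11 + 0.5·1)/13 = 100·11.5/13 = 88.46.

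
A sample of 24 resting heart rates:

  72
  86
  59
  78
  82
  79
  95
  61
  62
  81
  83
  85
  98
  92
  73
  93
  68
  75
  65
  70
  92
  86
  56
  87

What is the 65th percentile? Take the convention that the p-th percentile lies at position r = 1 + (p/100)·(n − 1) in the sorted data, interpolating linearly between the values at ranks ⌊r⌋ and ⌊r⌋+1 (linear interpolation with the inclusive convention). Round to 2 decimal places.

84.90

Sorted: 56, 59, 61, 62, 65, 68, 70, 72, 73, 75, 78, 79, 81, 82, 83, 85, 86, 86, 87, 92, 92, 93, 95, 98.
n = 24.
r = 1 + (65/100)·(24 − 1) = 1 + 14.95 = 15.95.
Rank 15 is 83 and rank 16 is 85.
Interpolate: 83 + 0.95·(85 − 83) = 83 + 0.95·2 = 84.9.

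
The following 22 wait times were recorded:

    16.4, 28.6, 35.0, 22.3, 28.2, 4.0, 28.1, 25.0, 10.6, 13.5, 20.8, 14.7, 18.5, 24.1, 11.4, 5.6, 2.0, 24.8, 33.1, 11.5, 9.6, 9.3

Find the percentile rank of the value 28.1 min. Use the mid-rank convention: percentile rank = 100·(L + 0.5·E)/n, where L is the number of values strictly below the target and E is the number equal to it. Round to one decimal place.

Sorted: 2.0, 4.0, 5.6, 9.3, 9.6, 10.6, 11.4, 11.5, 13.5, 14.7, 16.4, 18.5, 20.8, 22.3, 24.1, 24.8, 25.0, 28.1, 28.2, 28.6, 33.1, 35.0.
Count below 28.1: L = 17; count equal: E = 1; n = 22.
Percentile rank = 100·(17 + 0.5·1)/22 = 100·17.5/22 = 79.55.

79.5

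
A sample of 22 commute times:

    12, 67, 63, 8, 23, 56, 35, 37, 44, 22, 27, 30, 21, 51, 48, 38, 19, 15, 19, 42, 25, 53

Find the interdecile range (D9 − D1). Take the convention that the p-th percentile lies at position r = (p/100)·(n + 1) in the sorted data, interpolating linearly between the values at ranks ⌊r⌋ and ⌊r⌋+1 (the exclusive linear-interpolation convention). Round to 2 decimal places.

48.00

Sorted: 8, 12, 15, 19, 19, 21, 22, 23, 25, 27, 30, 35, 37, 38, 42, 44, 48, 51, 53, 56, 63, 67.
n = 22.
P10: r = 2.3; ranks 2–3 are 12, 15; interpolating gives 12.9.
P90: r = 20.7; ranks 20–21 are 56, 63; interpolating gives 60.9.
Difference: 60.9 − 12.9 = 48.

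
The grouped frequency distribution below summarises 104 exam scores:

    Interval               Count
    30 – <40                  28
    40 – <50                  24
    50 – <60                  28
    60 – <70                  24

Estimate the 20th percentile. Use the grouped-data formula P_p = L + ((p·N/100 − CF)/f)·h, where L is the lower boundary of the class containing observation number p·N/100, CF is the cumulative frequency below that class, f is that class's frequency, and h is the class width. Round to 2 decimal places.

N = 104; target position k = 20/100 · 104 = 20.8.
Cumulative frequencies: 28, 52, 80, 104.
Observation 20.8 falls in the class 30 – <40.
L = 30, CF = 0, f = 28, h = 10.
P20 = 30 + ((20.8 − 0)/28)·10 = 30 + 7.42857 = 37.4286.

37.43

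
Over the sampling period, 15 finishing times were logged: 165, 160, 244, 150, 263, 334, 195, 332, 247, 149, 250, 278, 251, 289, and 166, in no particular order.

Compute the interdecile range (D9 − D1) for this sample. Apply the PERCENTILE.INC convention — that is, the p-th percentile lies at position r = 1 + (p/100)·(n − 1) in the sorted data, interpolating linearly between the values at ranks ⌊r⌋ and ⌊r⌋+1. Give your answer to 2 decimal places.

160.80

Sorted: 149, 150, 160, 165, 166, 195, 244, 247, 250, 251, 263, 278, 289, 332, 334.
n = 15.
P10: r = 2.4; ranks 2–3 are 150, 160; interpolating gives 154.
P90: r = 13.6; ranks 13–14 are 289, 332; interpolating gives 314.8.
Difference: 314.8 − 154 = 160.8.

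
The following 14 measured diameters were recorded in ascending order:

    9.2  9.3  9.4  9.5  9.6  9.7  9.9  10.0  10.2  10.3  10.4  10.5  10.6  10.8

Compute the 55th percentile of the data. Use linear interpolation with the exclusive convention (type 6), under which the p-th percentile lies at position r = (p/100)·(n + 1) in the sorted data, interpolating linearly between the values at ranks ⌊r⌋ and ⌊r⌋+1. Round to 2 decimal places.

10.05

n = 14.
r = (55/100)·(14 + 1) = 8.25.
Rank 8 is 10.0 and rank 9 is 10.2.
Interpolate: 10.0 + 0.25·(10.2 − 10.0) = 10.0 + 0.25·0.2 = 10.05.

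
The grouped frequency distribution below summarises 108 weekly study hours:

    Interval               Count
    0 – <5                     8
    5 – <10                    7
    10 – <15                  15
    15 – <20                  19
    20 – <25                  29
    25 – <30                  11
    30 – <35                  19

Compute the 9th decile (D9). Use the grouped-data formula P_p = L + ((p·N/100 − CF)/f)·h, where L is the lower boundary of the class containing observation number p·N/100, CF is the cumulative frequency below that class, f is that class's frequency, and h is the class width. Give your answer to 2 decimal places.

32.16

N = 108; target position k = 90/100 · 108 = 97.2.
Cumulative frequencies: 8, 15, 30, 49, 78, 89, 108.
Observation 97.2 falls in the class 30 – <35.
L = 30, CF = 89, f = 19, h = 5.
P90 = 30 + ((97.2 − 89)/19)·5 = 30 + 2.15789 = 32.1579.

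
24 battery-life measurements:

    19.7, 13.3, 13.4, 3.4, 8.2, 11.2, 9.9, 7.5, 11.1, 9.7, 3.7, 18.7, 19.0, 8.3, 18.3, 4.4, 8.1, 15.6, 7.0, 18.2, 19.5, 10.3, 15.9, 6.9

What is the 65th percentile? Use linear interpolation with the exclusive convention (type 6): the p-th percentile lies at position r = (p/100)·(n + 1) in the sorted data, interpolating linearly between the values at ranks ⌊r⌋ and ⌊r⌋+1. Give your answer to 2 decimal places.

13.95

Sorted: 3.4, 3.7, 4.4, 6.9, 7.0, 7.5, 8.1, 8.2, 8.3, 9.7, 9.9, 10.3, 11.1, 11.2, 13.3, 13.4, 15.6, 15.9, 18.2, 18.3, 18.7, 19.0, 19.5, 19.7.
n = 24.
r = (65/100)·(24 + 1) = 16.25.
Rank 16 is 13.4 and rank 17 is 15.6.
Interpolate: 13.4 + 0.25·(15.6 − 13.4) = 13.4 + 0.25·2.2 = 13.95.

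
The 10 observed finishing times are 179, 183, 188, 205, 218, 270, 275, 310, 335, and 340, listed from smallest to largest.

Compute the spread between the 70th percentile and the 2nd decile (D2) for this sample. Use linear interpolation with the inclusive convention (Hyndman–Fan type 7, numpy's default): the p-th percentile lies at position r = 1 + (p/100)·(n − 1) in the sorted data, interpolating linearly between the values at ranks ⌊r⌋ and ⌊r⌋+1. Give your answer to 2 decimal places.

n = 10.
P20: r = 2.8; ranks 2–3 are 183, 188; interpolating gives 187.
P70: r = 7.3; ranks 7–8 are 275, 310; interpolating gives 285.5.
Difference: 285.5 − 187 = 98.5.

98.50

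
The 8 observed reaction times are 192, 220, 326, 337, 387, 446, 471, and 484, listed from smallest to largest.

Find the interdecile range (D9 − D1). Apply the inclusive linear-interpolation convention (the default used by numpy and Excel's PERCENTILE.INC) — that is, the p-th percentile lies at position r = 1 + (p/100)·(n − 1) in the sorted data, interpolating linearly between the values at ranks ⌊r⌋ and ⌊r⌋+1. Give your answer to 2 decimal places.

263.30

n = 8.
P10: r = 1.7; ranks 1–2 are 192, 220; interpolating gives 211.6.
P90: r = 7.3; ranks 7–8 are 471, 484; interpolating gives 474.9.
Difference: 474.9 − 211.6 = 263.3.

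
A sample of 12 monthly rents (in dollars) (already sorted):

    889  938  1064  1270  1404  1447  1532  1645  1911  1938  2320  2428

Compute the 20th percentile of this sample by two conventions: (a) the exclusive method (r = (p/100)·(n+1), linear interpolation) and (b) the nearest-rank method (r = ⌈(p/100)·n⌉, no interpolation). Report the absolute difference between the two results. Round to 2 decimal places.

n = 12.
(a) r = 2.6; between ranks 2 (938) and 3 (1064): 1013.6.
(b) the nearest-rank method: rank 3 → 1064.
|1013.6 − 1064| = 50.4.

50.40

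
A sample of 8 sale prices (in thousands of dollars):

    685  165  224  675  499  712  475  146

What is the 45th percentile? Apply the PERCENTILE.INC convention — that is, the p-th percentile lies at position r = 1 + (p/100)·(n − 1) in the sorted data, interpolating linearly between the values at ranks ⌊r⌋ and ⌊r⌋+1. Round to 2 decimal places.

Sorted: 146, 165, 224, 475, 499, 675, 685, 712.
n = 8.
r = 1 + (45/100)·(8 − 1) = 1 + 3.15 = 4.15.
Rank 4 is 475 and rank 5 is 499.
Interpolate: 475 + 0.15·(499 − 475) = 475 + 0.15·24 = 478.6.

478.60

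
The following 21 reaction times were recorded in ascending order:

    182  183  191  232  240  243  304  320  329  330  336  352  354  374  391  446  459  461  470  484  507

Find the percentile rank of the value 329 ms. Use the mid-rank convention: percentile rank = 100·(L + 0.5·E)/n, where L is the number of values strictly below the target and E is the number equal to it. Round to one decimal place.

Count below 329: L = 8; count equal: E = 1; n = 21.
Percentile rank = 100·(8 + 0.5·1)/21 = 100·8.5/21 = 40.48.

40.5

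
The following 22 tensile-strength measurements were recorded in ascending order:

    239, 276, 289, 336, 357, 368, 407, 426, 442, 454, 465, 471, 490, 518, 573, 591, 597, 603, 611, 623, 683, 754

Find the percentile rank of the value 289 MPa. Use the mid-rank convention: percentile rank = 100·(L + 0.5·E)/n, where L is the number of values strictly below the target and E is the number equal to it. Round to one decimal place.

11.4

Count below 289: L = 2; count equal: E = 1; n = 22.
Percentile rank = 100·(2 + 0.5·1)/22 = 100·2.5/22 = 11.36.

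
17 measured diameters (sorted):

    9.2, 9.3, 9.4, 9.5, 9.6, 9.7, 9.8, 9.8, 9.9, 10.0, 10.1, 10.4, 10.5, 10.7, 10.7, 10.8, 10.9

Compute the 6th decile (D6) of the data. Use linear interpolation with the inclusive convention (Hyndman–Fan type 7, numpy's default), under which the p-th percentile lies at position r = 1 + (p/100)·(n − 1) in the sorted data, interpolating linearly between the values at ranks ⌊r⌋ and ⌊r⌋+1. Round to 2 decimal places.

10.06

n = 17.
r = 1 + (60/100)·(17 − 1) = 1 + 9.6 = 10.6.
Rank 10 is 10.0 and rank 11 is 10.1.
Interpolate: 10.0 + 0.6·(10.1 − 10.0) = 10.0 + 0.6·0.1 = 10.06.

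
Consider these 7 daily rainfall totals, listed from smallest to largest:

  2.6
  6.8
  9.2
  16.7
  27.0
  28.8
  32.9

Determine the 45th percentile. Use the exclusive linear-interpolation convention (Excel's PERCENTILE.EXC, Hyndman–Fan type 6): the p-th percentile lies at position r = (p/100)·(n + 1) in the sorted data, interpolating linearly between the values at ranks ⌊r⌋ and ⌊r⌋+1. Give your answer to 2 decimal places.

n = 7.
r = (45/100)·(7 + 1) = 3.6.
Rank 3 is 9.2 and rank 4 is 16.7.
Interpolate: 9.2 + 0.6·(16.7 − 9.2) = 9.2 + 0.6·7.5 = 13.7.

13.70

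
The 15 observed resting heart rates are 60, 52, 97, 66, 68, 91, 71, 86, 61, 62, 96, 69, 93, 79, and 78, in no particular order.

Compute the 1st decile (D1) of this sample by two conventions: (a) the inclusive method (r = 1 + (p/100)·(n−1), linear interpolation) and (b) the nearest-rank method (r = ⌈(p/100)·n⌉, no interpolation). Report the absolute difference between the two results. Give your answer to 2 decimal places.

0.40

Sorted: 52, 60, 61, 62, 66, 68, 69, 71, 78, 79, 86, 91, 93, 96, 97.
n = 15.
(a) r = 2.4; between ranks 2 (60) and 3 (61): 60.4.
(b) the nearest-rank method: rank 2 → 60.
|60.4 − 60| = 0.4.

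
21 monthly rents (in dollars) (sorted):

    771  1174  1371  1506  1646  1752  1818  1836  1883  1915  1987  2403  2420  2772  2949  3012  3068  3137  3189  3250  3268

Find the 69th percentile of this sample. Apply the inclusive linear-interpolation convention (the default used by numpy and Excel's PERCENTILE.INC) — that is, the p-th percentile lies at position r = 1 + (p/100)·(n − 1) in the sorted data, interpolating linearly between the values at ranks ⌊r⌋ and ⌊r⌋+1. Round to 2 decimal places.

2913.60

n = 21.
r = 1 + (69/100)·(21 − 1) = 1 + 13.8 = 14.8.
Rank 14 is 2772 and rank 15 is 2949.
Interpolate: 2772 + 0.8·(2949 − 2772) = 2772 + 0.8·177 = 2913.6.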